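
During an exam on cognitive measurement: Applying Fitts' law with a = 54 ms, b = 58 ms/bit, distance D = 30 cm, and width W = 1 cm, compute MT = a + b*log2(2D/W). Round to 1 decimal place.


MT = 54 + 58 * log2(2*30/1)
2D/W = 60.0
log2(60.0) = 5.9069
MT = 54 + 58 * 5.9069
= 396.6 ms


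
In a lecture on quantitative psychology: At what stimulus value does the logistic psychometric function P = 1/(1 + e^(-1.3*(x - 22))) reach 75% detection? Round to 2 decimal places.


At P = 0.75: 0.75 = 1/(1 + e^(-k*(x-x0)))
Solving: e^(-k*(x-x0)) = 1/3
x = x0 + ln(3)/k
ln(3) = 1.0986
x = 22 + 1.0986/1.3
= 22 + 0.8451
= 22.85


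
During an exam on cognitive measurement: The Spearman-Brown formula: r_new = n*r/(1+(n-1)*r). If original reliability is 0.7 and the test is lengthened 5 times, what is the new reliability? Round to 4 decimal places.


r_new = n*r / (1 + (n-1)*r)
Numerator = 5 * 0.7 = 3.5
Denominator = 1 + 4 * 0.7 = 3.8
r_new = 3.5 / 3.8
= 0.9211


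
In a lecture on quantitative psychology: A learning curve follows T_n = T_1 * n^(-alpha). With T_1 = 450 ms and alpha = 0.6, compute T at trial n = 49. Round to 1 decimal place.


T_n = 450 * 49^(-0.6)
49^(-0.6) = 0.096802
T_n = 450 * 0.096802
= 43.6 ms


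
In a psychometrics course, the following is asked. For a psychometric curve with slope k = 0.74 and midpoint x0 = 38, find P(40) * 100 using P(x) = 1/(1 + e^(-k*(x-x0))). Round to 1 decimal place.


P(x) = 1/(1 + e^(-0.74*(40 - 38)))
Exponent = -0.74 * 2 = -1.48
e^(-1.48) = 0.227638
P = 1/(1 + 0.227638) = 0.814572
Percentage = 81.5


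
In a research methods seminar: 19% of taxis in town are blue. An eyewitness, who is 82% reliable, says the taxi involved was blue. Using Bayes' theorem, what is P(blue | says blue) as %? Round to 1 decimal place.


P(blue | says blue) = P(says blue | blue)*P(blue) / [P(says blue | blue)*P(blue) + P(says blue | not blue)*P(not blue)]
Numerator = 0.82 * 0.19 = 0.1558
False identification = 0.18 * 0.81 = 0.1458
P = 0.1558 / (0.1558 + 0.1458)
= 0.1558 / 0.3016
As percentage = 51.7


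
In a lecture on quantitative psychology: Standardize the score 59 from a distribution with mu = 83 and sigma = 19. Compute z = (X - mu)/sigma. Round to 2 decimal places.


z = (X - mu) / sigma
= (59 - 83) / 19
= -24 / 19
= -1.26


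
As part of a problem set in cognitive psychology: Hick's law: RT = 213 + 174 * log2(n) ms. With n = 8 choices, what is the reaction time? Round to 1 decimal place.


RT = 213 + 174 * log2(8)
log2(8) = 3.0
RT = 213 + 174 * 3.0
= 213 + 522.0
= 735.0 ms


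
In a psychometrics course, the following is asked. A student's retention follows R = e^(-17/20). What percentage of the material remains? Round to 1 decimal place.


R = e^(-t/S)
-t/S = -17/20 = -0.85
R = e^(-0.85) = 0.427415
Percentage = 0.427415 * 100
= 42.7


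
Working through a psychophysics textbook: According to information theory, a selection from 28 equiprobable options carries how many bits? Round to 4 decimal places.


H = log2(n)
H = log2(28)
= 4.8074


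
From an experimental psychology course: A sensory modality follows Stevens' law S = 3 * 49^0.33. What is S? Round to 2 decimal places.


S = 3 * 49^0.33
49^0.33 = 3.6121
S = 3 * 3.6121
= 10.84


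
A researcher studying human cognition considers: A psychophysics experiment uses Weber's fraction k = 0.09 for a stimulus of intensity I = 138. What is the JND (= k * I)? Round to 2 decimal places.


JND = k * I
JND = 0.09 * 138
= 12.42


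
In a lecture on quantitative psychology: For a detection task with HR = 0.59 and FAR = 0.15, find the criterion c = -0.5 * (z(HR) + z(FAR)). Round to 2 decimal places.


c = -0.5 * (z(HR) + z(FAR))
z(0.59) = 0.2275
z(0.15) = -1.0364
c = -0.5 * (0.2275 + -1.0364)
= -0.5 * -0.8089
= 0.40


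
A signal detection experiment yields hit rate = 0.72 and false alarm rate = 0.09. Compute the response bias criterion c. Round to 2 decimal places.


c = -0.5 * (z(HR) + z(FAR))
z(0.72) = 0.5828
z(0.09) = -1.3408
c = -0.5 * (0.5828 + -1.3408)
= -0.5 * -0.758
= 0.38


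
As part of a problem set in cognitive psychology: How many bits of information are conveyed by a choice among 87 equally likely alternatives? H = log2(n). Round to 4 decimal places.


H = log2(n)
H = log2(87)
= 6.4429


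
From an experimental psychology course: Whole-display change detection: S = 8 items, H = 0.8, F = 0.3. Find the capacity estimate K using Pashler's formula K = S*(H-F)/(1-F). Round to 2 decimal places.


K = S * (H - F) / (1 - F)
H - F = 0.5
1 - F = 0.7
K = 8 * 0.5 / 0.7
= 5.71


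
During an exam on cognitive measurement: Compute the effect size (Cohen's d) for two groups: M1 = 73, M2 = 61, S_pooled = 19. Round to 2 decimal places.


Cohen's d = (M1 - M2) / S_pooled
= (73 - 61) / 19
= 12 / 19
= 0.63


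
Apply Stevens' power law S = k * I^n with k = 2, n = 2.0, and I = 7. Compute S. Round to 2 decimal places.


S = 2 * 7^2.0
7^2.0 = 49.0
S = 2 * 49.0
= 98.00


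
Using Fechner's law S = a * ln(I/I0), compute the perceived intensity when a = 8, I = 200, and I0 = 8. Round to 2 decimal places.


S = 8 * ln(200/8)
I/I0 = 25.0
ln(25.0) = 3.2189
S = 8 * 3.2189
= 25.75


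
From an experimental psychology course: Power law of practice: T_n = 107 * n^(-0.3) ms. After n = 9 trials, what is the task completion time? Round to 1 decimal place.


T_n = 107 * 9^(-0.3)
9^(-0.3) = 0.517282
T_n = 107 * 0.517282
= 55.3 ms


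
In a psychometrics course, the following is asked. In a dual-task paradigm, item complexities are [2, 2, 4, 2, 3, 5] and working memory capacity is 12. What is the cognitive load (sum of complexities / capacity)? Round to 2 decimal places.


Total complexity = 2 + 2 + 4 + 2 + 3 + 5 = 18
Load = total / capacity = 18 / 12
= 1.50


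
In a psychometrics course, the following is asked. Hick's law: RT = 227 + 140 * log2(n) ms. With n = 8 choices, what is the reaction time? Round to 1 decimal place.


RT = 227 + 140 * log2(8)
log2(8) = 3.0
RT = 227 + 140 * 3.0
= 227 + 420.0
= 647.0 ms


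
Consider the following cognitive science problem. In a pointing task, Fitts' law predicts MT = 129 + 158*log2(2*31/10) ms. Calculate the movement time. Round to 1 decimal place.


MT = 129 + 158 * log2(2*31/10)
2D/W = 6.2
log2(6.2) = 2.6323
MT = 129 + 158 * 2.6323
= 544.9 ms


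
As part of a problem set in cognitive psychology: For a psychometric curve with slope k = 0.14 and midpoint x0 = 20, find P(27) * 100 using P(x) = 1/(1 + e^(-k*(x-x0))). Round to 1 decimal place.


P(x) = 1/(1 + e^(-0.14*(27 - 20)))
Exponent = -0.14 * 7 = -0.98
e^(-0.98) = 0.375311
P = 1/(1 + 0.375311) = 0.727108
Percentage = 72.7


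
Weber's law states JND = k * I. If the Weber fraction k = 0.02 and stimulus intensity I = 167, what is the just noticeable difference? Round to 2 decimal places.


JND = k * I
JND = 0.02 * 167
= 3.34


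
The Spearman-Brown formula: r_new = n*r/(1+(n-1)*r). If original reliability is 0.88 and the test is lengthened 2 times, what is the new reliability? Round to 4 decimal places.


r_new = n*r / (1 + (n-1)*r)
Numerator = 2 * 0.88 = 1.76
Denominator = 1 + 1 * 0.88 = 1.88
r_new = 1.76 / 1.88
= 0.9362


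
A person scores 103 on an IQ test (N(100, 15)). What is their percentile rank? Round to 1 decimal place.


z = (IQ - mean) / SD
z = (103 - 100) / 15 = 0.2
Percentile = Phi(0.2) * 100
Phi(0.2) = 0.57926
= 57.9


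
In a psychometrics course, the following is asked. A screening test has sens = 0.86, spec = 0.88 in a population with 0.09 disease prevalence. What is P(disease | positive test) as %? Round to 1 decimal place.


PPV = (sens * prev) / (sens * prev + (1-spec) * (1-prev))
Numerator = 0.86 * 0.09 = 0.0774
P(positive and no disease) = (1 - spec) * (1 - prev) = (1 - 0.88) * (1 - 0.09) = 0.1092
Denominator = 0.0774 + 0.1092 = 0.1866
PPV = 0.0774 / 0.1866 = 0.414791
As percentage = 41.5


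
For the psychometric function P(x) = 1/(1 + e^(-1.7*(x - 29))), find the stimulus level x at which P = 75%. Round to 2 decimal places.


At P = 0.75: 0.75 = 1/(1 + e^(-k*(x-x0)))
Solving: e^(-k*(x-x0)) = 1/3
x = x0 + ln(3)/k
ln(3) = 1.0986
x = 29 + 1.0986/1.7
= 29 + 0.6462
= 29.65


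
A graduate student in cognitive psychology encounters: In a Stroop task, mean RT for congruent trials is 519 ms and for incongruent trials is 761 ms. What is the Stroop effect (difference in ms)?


Stroop effect = RT(incongruent) - RT(congruent)
= 761 - 519
= 242 ms


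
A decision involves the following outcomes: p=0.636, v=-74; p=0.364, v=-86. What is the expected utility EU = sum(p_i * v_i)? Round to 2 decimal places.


EU = sum(p_i * v_i)
0.636 * -74 = -47.064
0.364 * -86 = -31.304
EU = -47.064 + -31.304
= -78.37


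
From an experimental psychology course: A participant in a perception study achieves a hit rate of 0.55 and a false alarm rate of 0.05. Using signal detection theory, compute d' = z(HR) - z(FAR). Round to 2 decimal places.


d' = z(HR) - z(FAR)
z(0.55) = 0.1257
z(0.05) = -1.6449
d' = 0.1257 - -1.6449
= 1.77


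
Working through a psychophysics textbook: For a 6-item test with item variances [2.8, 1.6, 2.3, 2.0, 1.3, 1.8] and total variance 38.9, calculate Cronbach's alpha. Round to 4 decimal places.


alpha = (k/(k-1)) * (1 - sum(s_i^2)/s_total^2)
sum(item variances) = 11.8
k/(k-1) = 6/5 = 1.2
1 - 11.8/38.9 = 1 - 0.303342 = 0.696658
alpha = 1.2 * 0.696658
= 0.8360


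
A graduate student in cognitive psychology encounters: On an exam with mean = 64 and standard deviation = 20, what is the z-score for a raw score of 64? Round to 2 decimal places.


z = (X - mu) / sigma
= (64 - 64) / 20
= 0 / 20
= 0.00


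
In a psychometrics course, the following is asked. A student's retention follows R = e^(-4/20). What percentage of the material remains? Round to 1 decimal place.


R = e^(-t/S)
-t/S = -4/20 = -0.2
R = e^(-0.2) = 0.818731
Percentage = 0.818731 * 100
= 81.9


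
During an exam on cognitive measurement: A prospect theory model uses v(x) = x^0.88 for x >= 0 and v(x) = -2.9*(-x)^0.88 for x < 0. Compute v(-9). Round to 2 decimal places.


Since x = -9 < 0, use v(x) = -lambda*(-x)^alpha
(-x) = 9
9^0.88 = 6.9141
v(-9) = -2.9 * 6.9141
= -20.05


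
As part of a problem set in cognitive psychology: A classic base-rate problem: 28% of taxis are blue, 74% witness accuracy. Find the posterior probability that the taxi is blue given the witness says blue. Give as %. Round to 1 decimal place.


P(blue | says blue) = P(says blue | blue)*P(blue) / [P(says blue | blue)*P(blue) + P(says blue | not blue)*P(not blue)]
Numerator = 0.74 * 0.28 = 0.2072
False identification = 0.26 * 0.72 = 0.1872
P = 0.2072 / (0.2072 + 0.1872)
= 0.2072 / 0.3944
As percentage = 52.5


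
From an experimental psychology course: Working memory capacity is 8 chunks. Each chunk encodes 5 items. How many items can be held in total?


Total items = chunks * items_per_chunk
= 8 * 5
= 40


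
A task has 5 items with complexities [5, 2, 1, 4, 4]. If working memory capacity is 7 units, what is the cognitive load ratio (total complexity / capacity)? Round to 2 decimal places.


Total complexity = 5 + 2 + 1 + 4 + 4 = 16
Load = total / capacity = 16 / 7
= 2.29


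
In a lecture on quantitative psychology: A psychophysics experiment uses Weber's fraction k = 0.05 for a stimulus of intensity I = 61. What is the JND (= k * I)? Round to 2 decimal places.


JND = k * I
JND = 0.05 * 61
= 3.05


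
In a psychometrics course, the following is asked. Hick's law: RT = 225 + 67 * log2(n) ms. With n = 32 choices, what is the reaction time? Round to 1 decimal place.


RT = 225 + 67 * log2(32)
log2(32) = 5.0
RT = 225 + 67 * 5.0
= 225 + 335.0
= 560.0 ms


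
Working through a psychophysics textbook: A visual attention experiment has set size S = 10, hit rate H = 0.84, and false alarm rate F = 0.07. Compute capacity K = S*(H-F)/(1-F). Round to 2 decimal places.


K = S * (H - F) / (1 - F)
H - F = 0.77
1 - F = 0.93
K = 10 * 0.77 / 0.93
= 8.28


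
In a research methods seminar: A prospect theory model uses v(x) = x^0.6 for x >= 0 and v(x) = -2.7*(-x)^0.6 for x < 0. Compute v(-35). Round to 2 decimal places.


Since x = -35 < 0, use v(x) = -lambda*(-x)^alpha
(-x) = 35
35^0.6 = 8.4419
v(-35) = -2.7 * 8.4419
= -22.79


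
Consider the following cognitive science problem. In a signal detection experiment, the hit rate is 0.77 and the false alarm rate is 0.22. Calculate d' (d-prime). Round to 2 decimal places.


d' = z(HR) - z(FAR)
z(0.77) = 0.7388
z(0.22) = -0.7722
d' = 0.7388 - -0.7722
= 1.51


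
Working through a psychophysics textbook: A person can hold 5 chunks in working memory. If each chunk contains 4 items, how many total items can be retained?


Total items = chunks * items_per_chunk
= 5 * 4
= 20


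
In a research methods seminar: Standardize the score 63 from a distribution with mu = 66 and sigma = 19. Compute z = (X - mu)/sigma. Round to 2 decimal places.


z = (X - mu) / sigma
= (63 - 66) / 19
= -3 / 19
= -0.16


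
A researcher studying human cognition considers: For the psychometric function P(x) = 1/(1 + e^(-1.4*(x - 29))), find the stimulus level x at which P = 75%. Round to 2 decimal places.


At P = 0.75: 0.75 = 1/(1 + e^(-k*(x-x0)))
Solving: e^(-k*(x-x0)) = 1/3
x = x0 + ln(3)/k
ln(3) = 1.0986
x = 29 + 1.0986/1.4
= 29 + 0.7847
= 29.78


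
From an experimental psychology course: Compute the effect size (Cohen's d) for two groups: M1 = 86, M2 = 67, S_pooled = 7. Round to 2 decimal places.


Cohen's d = (M1 - M2) / S_pooled
= (86 - 67) / 7
= 19 / 7
= 2.71


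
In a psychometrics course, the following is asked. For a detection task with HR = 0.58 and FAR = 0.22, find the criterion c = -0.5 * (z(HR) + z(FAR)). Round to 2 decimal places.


c = -0.5 * (z(HR) + z(FAR))
z(0.58) = 0.2019
z(0.22) = -0.7722
c = -0.5 * (0.2019 + -0.7722)
= -0.5 * -0.5703
= 0.29


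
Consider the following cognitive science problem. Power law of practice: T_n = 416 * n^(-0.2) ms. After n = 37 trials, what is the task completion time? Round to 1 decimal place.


T_n = 416 * 37^(-0.2)
37^(-0.2) = 0.485691
T_n = 416 * 0.485691
= 202.0 ms


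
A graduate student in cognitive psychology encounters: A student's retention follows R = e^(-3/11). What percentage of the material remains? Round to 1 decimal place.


R = e^(-t/S)
-t/S = -3/11 = -0.272727
R = e^(-0.272727) = 0.761301
Percentage = 0.761301 * 100
= 76.1


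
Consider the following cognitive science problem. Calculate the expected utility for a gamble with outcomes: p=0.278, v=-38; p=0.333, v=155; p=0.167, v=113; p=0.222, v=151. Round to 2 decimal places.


EU = sum(p_i * v_i)
0.278 * -38 = -10.564
0.333 * 155 = 51.615
0.167 * 113 = 18.871
0.222 * 151 = 33.522
EU = -10.564 + 51.615 + 18.871 + 33.522
= 93.44


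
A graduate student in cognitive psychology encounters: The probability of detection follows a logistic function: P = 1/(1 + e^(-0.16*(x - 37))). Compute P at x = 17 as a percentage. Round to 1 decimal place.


P(x) = 1/(1 + e^(-0.16*(17 - 37)))
Exponent = -0.16 * -20 = 3.2
e^(3.2) = 24.53253
P = 1/(1 + 24.53253) = 0.039166
Percentage = 3.9


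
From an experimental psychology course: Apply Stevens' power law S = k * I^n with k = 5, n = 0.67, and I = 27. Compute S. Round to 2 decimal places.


S = 5 * 27^0.67
27^0.67 = 9.0994
S = 5 * 9.0994
= 45.50


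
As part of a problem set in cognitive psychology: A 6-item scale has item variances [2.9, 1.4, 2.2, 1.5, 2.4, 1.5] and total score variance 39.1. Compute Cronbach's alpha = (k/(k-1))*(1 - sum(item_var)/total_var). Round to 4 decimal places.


alpha = (k/(k-1)) * (1 - sum(s_i^2)/s_total^2)
sum(item variances) = 11.9
k/(k-1) = 6/5 = 1.2
1 - 11.9/39.1 = 1 - 0.304348 = 0.695652
alpha = 1.2 * 0.695652
= 0.8348


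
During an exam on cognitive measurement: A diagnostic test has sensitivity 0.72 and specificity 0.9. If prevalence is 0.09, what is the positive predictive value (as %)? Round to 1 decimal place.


PPV = (sens * prev) / (sens * prev + (1-spec) * (1-prev))
Numerator = 0.72 * 0.09 = 0.0648
P(positive and no disease) = (1 - spec) * (1 - prev) = (1 - 0.9) * (1 - 0.09) = 0.091
Denominator = 0.0648 + 0.091 = 0.1558
PPV = 0.0648 / 0.1558 = 0.415918
As percentage = 41.6


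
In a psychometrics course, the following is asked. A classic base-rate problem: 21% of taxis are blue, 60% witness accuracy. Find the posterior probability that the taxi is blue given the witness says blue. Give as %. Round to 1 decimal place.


P(blue | says blue) = P(says blue | blue)*P(blue) / [P(says blue | blue)*P(blue) + P(says blue | not blue)*P(not blue)]
Numerator = 0.6 * 0.21 = 0.126
False identification = 0.4 * 0.79 = 0.316
P = 0.126 / (0.126 + 0.316)
= 0.126 / 0.442
As percentage = 28.5


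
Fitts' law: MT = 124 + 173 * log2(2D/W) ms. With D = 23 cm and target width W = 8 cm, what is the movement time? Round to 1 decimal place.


MT = 124 + 173 * log2(2*23/8)
2D/W = 5.75
log2(5.75) = 2.5236
MT = 124 + 173 * 2.5236
= 560.6 ms


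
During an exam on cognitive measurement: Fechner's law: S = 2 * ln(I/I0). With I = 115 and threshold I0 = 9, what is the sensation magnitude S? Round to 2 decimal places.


S = 2 * ln(115/9)
I/I0 = 12.777778
ln(12.777778) = 2.5477
S = 2 * 2.5477
= 5.10


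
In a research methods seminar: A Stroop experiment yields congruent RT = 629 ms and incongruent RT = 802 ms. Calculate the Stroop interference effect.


Stroop effect = RT(incongruent) - RT(congruent)
= 802 - 629
= 173 ms


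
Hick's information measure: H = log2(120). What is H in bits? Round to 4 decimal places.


H = log2(n)
H = log2(120)
= 6.9069


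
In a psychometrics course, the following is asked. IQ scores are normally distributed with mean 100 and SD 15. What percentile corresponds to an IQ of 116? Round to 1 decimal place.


z = (IQ - mean) / SD
z = (116 - 100) / 15 = 1.0667
Percentile = Phi(1.0667) * 100
Phi(1.0667) = 0.856946
= 85.7


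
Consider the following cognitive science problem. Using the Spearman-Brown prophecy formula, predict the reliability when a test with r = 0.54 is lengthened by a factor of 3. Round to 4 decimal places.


r_new = n*r / (1 + (n-1)*r)
Numerator = 3 * 0.54 = 1.62
Denominator = 1 + 2 * 0.54 = 2.08
r_new = 1.62 / 2.08
= 0.7788


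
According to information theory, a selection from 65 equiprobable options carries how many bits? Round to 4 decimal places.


H = log2(n)
H = log2(65)
= 6.0224


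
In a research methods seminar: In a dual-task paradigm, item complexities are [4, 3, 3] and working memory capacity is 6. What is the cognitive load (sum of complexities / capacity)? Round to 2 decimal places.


Total complexity = 4 + 3 + 3 = 10
Load = total / capacity = 10 / 6
= 1.67


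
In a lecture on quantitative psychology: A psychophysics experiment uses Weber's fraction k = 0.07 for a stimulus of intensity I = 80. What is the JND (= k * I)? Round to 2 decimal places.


JND = k * I
JND = 0.07 * 80
= 5.60


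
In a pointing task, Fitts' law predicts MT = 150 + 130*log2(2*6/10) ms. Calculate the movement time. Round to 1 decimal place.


MT = 150 + 130 * log2(2*6/10)
2D/W = 1.2
log2(1.2) = 0.263
MT = 150 + 130 * 0.263
= 184.2 ms


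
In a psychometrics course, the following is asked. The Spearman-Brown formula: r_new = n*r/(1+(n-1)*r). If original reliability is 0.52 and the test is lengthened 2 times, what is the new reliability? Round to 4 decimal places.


r_new = n*r / (1 + (n-1)*r)
Numerator = 2 * 0.52 = 1.04
Denominator = 1 + 1 * 0.52 = 1.52
r_new = 1.04 / 1.52
= 0.6842


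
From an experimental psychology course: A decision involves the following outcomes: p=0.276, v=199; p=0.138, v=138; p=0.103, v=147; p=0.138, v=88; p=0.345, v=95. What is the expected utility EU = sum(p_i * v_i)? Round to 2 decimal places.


EU = sum(p_i * v_i)
0.276 * 199 = 54.924
0.138 * 138 = 19.044
0.103 * 147 = 15.141
0.138 * 88 = 12.144
0.345 * 95 = 32.775
EU = 54.924 + 19.044 + 15.141 + 12.144 + 32.775
= 134.03


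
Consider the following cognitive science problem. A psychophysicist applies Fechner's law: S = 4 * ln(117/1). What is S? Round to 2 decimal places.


S = 4 * ln(117/1)
I/I0 = 117.0
ln(117.0) = 4.7622
S = 4 * 4.7622
= 19.05


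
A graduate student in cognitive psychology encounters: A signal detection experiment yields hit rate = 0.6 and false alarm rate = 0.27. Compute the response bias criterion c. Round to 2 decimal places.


c = -0.5 * (z(HR) + z(FAR))
z(0.6) = 0.2533
z(0.27) = -0.6128
c = -0.5 * (0.2533 + -0.6128)
= -0.5 * -0.3595
= 0.18


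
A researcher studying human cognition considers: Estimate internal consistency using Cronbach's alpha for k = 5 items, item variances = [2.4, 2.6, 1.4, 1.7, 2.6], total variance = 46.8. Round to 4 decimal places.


alpha = (k/(k-1)) * (1 - sum(s_i^2)/s_total^2)
sum(item variances) = 10.7
k/(k-1) = 5/4 = 1.25
1 - 10.7/46.8 = 1 - 0.228632 = 0.771368
alpha = 1.25 * 0.771368
= 0.9642


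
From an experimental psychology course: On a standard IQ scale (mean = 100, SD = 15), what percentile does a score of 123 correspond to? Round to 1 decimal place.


z = (IQ - mean) / SD
z = (123 - 100) / 15 = 1.5333
Percentile = Phi(1.5333) * 100
Phi(1.5333) = 0.937399
= 93.7


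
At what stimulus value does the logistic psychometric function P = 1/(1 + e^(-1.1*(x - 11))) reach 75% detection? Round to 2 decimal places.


At P = 0.75: 0.75 = 1/(1 + e^(-k*(x-x0)))
Solving: e^(-k*(x-x0)) = 1/3
x = x0 + ln(3)/k
ln(3) = 1.0986
x = 11 + 1.0986/1.1
= 11 + 0.9987
= 12.00


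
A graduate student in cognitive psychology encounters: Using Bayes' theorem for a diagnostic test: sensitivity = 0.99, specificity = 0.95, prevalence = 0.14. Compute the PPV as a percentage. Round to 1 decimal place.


PPV = (sens * prev) / (sens * prev + (1-spec) * (1-prev))
Numerator = 0.99 * 0.14 = 0.1386
P(positive and no disease) = (1 - spec) * (1 - prev) = (1 - 0.95) * (1 - 0.14) = 0.043
Denominator = 0.1386 + 0.043 = 0.1816
PPV = 0.1386 / 0.1816 = 0.763216
As percentage = 76.3


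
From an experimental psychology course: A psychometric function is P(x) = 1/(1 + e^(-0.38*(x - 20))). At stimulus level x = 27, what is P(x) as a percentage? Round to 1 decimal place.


P(x) = 1/(1 + e^(-0.38*(27 - 20)))
Exponent = -0.38 * 7 = -2.66
e^(-2.66) = 0.069948
P = 1/(1 + 0.069948) = 0.934625
Percentage = 93.5


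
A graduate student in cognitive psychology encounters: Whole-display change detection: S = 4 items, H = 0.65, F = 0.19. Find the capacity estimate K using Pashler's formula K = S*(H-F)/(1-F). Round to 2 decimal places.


K = S * (H - F) / (1 - F)
H - F = 0.46
1 - F = 0.81
K = 4 * 0.46 / 0.81
= 2.27


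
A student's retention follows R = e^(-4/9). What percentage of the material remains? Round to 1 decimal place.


R = e^(-t/S)
-t/S = -4/9 = -0.444444
R = e^(-0.444444) = 0.641181
Percentage = 0.641181 * 100
= 64.1


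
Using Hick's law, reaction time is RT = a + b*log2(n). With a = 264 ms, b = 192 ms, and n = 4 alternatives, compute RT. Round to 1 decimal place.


RT = 264 + 192 * log2(4)
log2(4) = 2.0
RT = 264 + 192 * 2.0
= 264 + 384.0
= 648.0 ms


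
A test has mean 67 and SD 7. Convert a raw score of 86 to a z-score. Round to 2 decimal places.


z = (X - mu) / sigma
= (86 - 67) / 7
= 19 / 7
= 2.71


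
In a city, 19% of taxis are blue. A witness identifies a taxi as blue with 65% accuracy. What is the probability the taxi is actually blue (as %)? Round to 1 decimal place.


P(blue | says blue) = P(says blue | blue)*P(blue) / [P(says blue | blue)*P(blue) + P(says blue | not blue)*P(not blue)]
Numerator = 0.65 * 0.19 = 0.1235
False identification = 0.35 * 0.81 = 0.2835
P = 0.1235 / (0.1235 + 0.2835)
= 0.1235 / 0.407
As percentage = 30.3


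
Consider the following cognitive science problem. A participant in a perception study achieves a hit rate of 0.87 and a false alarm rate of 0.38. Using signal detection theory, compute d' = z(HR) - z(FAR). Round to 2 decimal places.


d' = z(HR) - z(FAR)
z(0.87) = 1.1264
z(0.38) = -0.3055
d' = 1.1264 - -0.3055
= 1.43


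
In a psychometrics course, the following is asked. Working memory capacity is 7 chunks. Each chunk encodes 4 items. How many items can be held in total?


Total items = chunks * items_per_chunk
= 7 * 4
= 28


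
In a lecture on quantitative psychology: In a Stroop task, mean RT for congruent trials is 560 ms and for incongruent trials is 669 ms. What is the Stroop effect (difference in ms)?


Stroop effect = RT(incongruent) - RT(congruent)
= 669 - 560
= 109 ms


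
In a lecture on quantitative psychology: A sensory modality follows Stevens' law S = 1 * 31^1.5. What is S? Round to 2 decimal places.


S = 1 * 31^1.5
31^1.5 = 172.6007
S = 1 * 172.6007
= 172.60


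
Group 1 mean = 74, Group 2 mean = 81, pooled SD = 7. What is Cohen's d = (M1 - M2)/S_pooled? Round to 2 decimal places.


Cohen's d = (M1 - M2) / S_pooled
= (74 - 81) / 7
= -7 / 7
= -1.00


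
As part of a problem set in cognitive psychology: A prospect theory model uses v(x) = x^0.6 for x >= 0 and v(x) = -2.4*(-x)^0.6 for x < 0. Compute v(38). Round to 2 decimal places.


Since x = 38 >= 0, use v(x) = x^0.6
38^0.6 = 8.8689
v(38) = 8.87


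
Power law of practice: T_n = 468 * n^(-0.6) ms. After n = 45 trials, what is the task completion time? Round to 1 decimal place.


T_n = 468 * 45^(-0.6)
45^(-0.6) = 0.101876
T_n = 468 * 0.101876
= 47.7 ms


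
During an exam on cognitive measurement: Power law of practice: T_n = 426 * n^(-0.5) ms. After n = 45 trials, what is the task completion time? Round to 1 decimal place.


T_n = 426 * 45^(-0.5)
45^(-0.5) = 0.149071
T_n = 426 * 0.149071
= 63.5 ms


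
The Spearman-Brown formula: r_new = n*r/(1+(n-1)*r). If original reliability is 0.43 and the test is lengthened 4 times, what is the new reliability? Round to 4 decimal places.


r_new = n*r / (1 + (n-1)*r)
Numerator = 4 * 0.43 = 1.72
Denominator = 1 + 3 * 0.43 = 2.29
r_new = 1.72 / 2.29
= 0.7511


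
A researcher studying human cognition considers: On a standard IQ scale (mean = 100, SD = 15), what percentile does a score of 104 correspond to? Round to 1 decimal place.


z = (IQ - mean) / SD
z = (104 - 100) / 15 = 0.2667
Percentile = Phi(0.2667) * 100
Phi(0.2667) = 0.60515
= 60.5


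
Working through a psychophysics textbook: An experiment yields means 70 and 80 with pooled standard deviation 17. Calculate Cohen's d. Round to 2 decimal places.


Cohen's d = (M1 - M2) / S_pooled
= (70 - 80) / 17
= -10 / 17
= -0.59


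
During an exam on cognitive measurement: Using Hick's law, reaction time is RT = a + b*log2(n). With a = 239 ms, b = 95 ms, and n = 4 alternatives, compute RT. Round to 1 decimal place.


RT = 239 + 95 * log2(4)
log2(4) = 2.0
RT = 239 + 95 * 2.0
= 239 + 190.0
= 429.0 ms


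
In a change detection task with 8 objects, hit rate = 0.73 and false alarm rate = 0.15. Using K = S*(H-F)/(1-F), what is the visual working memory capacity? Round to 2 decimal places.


K = S * (H - F) / (1 - F)
H - F = 0.58
1 - F = 0.85
K = 8 * 0.58 / 0.85
= 5.46


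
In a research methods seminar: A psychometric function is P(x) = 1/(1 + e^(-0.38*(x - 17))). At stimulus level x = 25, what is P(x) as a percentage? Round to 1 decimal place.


P(x) = 1/(1 + e^(-0.38*(25 - 17)))
Exponent = -0.38 * 8 = -3.04
e^(-3.04) = 0.047835
P = 1/(1 + 0.047835) = 0.954349
Percentage = 95.4


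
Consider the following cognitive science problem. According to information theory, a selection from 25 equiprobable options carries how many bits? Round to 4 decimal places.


H = log2(n)
H = log2(25)
= 4.6439


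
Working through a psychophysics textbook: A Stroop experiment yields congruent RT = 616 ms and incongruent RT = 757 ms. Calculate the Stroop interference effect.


Stroop effect = RT(incongruent) - RT(congruent)
= 757 - 616
= 141 ms


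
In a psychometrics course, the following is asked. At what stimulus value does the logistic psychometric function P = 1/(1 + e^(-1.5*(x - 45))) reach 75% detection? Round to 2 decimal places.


At P = 0.75: 0.75 = 1/(1 + e^(-k*(x-x0)))
Solving: e^(-k*(x-x0)) = 1/3
x = x0 + ln(3)/k
ln(3) = 1.0986
x = 45 + 1.0986/1.5
= 45 + 0.7324
= 45.73


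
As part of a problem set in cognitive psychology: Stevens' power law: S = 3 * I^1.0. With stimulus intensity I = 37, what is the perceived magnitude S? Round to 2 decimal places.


S = 3 * 37^1.0
37^1.0 = 37.0
S = 3 * 37.0
= 111.00


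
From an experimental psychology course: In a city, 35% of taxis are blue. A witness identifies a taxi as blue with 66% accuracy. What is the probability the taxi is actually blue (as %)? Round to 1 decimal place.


P(blue | says blue) = P(says blue | blue)*P(blue) / [P(says blue | blue)*P(blue) + P(says blue | not blue)*P(not blue)]
Numerator = 0.66 * 0.35 = 0.231
False identification = 0.34 * 0.65 = 0.221
P = 0.231 / (0.231 + 0.221)
= 0.231 / 0.452
As percentage = 51.1


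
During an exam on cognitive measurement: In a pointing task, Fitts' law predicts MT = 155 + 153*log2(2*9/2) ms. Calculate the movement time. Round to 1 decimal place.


MT = 155 + 153 * log2(2*9/2)
2D/W = 9.0
log2(9.0) = 3.1699
MT = 155 + 153 * 3.1699
= 640.0 ms


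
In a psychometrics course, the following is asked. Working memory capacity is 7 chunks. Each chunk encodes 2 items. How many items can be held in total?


Total items = chunks * items_per_chunk
= 7 * 2
= 14


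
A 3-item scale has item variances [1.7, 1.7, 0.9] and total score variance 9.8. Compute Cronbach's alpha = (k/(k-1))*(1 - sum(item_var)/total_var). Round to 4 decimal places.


alpha = (k/(k-1)) * (1 - sum(s_i^2)/s_total^2)
sum(item variances) = 4.3
k/(k-1) = 3/2 = 1.5
1 - 4.3/9.8 = 1 - 0.438776 = 0.561224
alpha = 1.5 * 0.561224
= 0.8418


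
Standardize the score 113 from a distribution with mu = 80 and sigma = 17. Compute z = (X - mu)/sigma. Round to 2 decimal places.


z = (X - mu) / sigma
= (113 - 80) / 17
= 33 / 17
= 1.94


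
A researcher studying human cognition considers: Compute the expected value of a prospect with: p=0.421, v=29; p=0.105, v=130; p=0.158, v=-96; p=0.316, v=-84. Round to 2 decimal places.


EU = sum(p_i * v_i)
0.421 * 29 = 12.209
0.105 * 130 = 13.65
0.158 * -96 = -15.168
0.316 * -84 = -26.544
EU = 12.209 + 13.65 + -15.168 + -26.544
= -15.85


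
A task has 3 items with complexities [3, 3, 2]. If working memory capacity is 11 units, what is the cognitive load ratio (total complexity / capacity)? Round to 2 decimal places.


Total complexity = 3 + 3 + 2 = 8
Load = total / capacity = 8 / 11
= 0.73


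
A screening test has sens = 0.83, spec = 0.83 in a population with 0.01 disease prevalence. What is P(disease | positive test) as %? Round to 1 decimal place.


PPV = (sens * prev) / (sens * prev + (1-spec) * (1-prev))
Numerator = 0.83 * 0.01 = 0.0083
P(positive and no disease) = (1 - spec) * (1 - prev) = (1 - 0.83) * (1 - 0.01) = 0.1683
Denominator = 0.0083 + 0.1683 = 0.1766
PPV = 0.0083 / 0.1766 = 0.046999
As percentage = 4.7


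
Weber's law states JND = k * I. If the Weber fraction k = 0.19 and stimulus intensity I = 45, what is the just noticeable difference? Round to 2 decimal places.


JND = k * I
JND = 0.19 * 45
= 8.55


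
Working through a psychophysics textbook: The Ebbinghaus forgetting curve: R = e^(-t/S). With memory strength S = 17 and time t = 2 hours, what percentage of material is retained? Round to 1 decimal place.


R = e^(-t/S)
-t/S = -2/17 = -0.117647
R = e^(-0.117647) = 0.88901
Percentage = 0.88901 * 100
= 88.9


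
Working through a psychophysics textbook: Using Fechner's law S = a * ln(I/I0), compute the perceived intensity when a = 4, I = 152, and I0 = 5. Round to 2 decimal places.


S = 4 * ln(152/5)
I/I0 = 30.4
ln(30.4) = 3.4144
S = 4 * 3.4144
= 13.66


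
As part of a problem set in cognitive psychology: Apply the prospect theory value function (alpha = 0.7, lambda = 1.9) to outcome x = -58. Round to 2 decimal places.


Since x = -58 < 0, use v(x) = -lambda*(-x)^alpha
(-x) = 58
58^0.7 = 17.1554
v(-58) = -1.9 * 17.1554
= -32.60


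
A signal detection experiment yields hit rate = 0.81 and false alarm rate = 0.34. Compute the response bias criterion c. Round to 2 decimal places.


c = -0.5 * (z(HR) + z(FAR))
z(0.81) = 0.8779
z(0.34) = -0.4125
c = -0.5 * (0.8779 + -0.4125)
= -0.5 * 0.4654
= -0.23


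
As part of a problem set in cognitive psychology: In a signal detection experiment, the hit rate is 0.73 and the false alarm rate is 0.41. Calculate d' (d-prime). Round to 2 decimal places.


d' = z(HR) - z(FAR)
z(0.73) = 0.6128
z(0.41) = -0.2275
d' = 0.6128 - -0.2275
= 0.84


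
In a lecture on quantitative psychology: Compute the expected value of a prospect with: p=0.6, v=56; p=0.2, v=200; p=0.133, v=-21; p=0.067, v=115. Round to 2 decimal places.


EU = sum(p_i * v_i)
0.6 * 56 = 33.6
0.2 * 200 = 40.0
0.133 * -21 = -2.793
0.067 * 115 = 7.705
EU = 33.6 + 40.0 + -2.793 + 7.705
= 78.51


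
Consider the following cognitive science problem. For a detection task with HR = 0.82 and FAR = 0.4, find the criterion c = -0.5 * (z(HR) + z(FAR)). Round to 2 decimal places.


c = -0.5 * (z(HR) + z(FAR))
z(0.82) = 0.9154
z(0.4) = -0.2533
c = -0.5 * (0.9154 + -0.2533)
= -0.5 * 0.6621
= -0.33


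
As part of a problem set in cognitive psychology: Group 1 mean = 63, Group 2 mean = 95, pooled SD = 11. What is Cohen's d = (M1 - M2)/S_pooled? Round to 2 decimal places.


Cohen's d = (M1 - M2) / S_pooled
= (63 - 95) / 11
= -32 / 11
= -2.91


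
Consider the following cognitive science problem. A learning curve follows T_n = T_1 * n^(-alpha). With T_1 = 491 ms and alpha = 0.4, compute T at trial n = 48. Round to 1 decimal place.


T_n = 491 * 48^(-0.4)
48^(-0.4) = 0.212571
T_n = 491 * 0.212571
= 104.4 ms


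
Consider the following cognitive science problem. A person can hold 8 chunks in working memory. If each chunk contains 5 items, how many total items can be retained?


Total items = chunks * items_per_chunk
= 8 * 5
= 40


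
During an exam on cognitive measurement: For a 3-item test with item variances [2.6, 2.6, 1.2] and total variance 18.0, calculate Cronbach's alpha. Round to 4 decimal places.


alpha = (k/(k-1)) * (1 - sum(s_i^2)/s_total^2)
sum(item variances) = 6.4
k/(k-1) = 3/2 = 1.5
1 - 6.4/18.0 = 1 - 0.355556 = 0.644444
alpha = 1.5 * 0.644444
= 0.9667


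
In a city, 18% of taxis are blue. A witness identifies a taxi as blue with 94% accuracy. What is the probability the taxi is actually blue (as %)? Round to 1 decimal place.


P(blue | says blue) = P(says blue | blue)*P(blue) / [P(says blue | blue)*P(blue) + P(says blue | not blue)*P(not blue)]
Numerator = 0.94 * 0.18 = 0.1692
False identification = 0.06 * 0.82 = 0.0492
P = 0.1692 / (0.1692 + 0.0492)
= 0.1692 / 0.2184
As percentage = 77.5


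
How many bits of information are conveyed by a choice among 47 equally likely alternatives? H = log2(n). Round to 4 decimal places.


H = log2(n)
H = log2(47)
= 5.5546


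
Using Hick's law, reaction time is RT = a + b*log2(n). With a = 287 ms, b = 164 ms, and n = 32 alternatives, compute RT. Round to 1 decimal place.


RT = 287 + 164 * log2(32)
log2(32) = 5.0
RT = 287 + 164 * 5.0
= 287 + 820.0
= 1107.0 ms


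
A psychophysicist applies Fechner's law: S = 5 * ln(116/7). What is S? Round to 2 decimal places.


S = 5 * ln(116/7)
I/I0 = 16.571429
ln(16.571429) = 2.8077
S = 5 * 2.8077
= 14.04


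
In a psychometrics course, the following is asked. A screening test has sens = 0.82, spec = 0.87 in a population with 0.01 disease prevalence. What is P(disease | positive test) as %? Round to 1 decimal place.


PPV = (sens * prev) / (sens * prev + (1-spec) * (1-prev))
Numerator = 0.82 * 0.01 = 0.0082
P(positive and no disease) = (1 - spec) * (1 - prev) = (1 - 0.87) * (1 - 0.01) = 0.1287
Denominator = 0.0082 + 0.1287 = 0.1369
PPV = 0.0082 / 0.1369 = 0.059898
As percentage = 6.0


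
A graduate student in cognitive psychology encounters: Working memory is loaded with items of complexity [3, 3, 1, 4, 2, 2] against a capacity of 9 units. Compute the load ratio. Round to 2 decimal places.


Total complexity = 3 + 3 + 1 + 4 + 2 + 2 = 15
Load = total / capacity = 15 / 9
= 1.67


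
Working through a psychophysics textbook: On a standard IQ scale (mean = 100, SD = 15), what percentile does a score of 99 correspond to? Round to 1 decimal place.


z = (IQ - mean) / SD
z = (99 - 100) / 15 = -0.0667
Percentile = Phi(-0.0667) * 100
Phi(-0.0667) = 0.47341
= 47.3


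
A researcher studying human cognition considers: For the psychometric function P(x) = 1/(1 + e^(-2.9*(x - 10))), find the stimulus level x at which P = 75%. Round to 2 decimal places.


At P = 0.75: 0.75 = 1/(1 + e^(-k*(x-x0)))
Solving: e^(-k*(x-x0)) = 1/3
x = x0 + ln(3)/k
ln(3) = 1.0986
x = 10 + 1.0986/2.9
= 10 + 0.3788
= 10.38


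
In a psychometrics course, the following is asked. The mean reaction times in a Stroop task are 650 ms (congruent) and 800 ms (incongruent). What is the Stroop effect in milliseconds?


Stroop effect = RT(incongruent) - RT(congruent)
= 800 - 650
= 150 ms


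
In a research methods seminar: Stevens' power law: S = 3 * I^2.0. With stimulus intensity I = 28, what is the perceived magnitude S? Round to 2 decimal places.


S = 3 * 28^2.0
28^2.0 = 784.0
S = 3 * 784.0
= 2352.00


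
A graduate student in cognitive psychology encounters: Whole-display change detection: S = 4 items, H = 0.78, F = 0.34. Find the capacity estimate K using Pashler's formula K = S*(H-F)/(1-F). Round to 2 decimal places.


K = S * (H - F) / (1 - F)
H - F = 0.44
1 - F = 0.66
K = 4 * 0.44 / 0.66
= 2.67


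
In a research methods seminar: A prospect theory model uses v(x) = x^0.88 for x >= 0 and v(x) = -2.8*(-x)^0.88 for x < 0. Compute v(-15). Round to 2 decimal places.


Since x = -15 < 0, use v(x) = -lambda*(-x)^alpha
(-x) = 15
15^0.88 = 10.8383
v(-15) = -2.8 * 10.8383
= -30.35


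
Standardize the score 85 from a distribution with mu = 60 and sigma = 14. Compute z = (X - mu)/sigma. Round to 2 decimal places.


z = (X - mu) / sigma
= (85 - 60) / 14
= 25 / 14
= 1.79


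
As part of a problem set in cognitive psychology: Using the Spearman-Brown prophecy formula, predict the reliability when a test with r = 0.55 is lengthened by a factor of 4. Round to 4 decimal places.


r_new = n*r / (1 + (n-1)*r)
Numerator = 4 * 0.55 = 2.2
Denominator = 1 + 3 * 0.55 = 2.65
r_new = 2.2 / 2.65
= 0.8302


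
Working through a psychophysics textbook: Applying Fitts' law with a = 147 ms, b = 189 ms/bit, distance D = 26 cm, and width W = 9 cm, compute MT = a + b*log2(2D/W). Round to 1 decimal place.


MT = 147 + 189 * log2(2*26/9)
2D/W = 5.777778
log2(5.777778) = 2.5305
MT = 147 + 189 * 2.5305
= 625.3 ms


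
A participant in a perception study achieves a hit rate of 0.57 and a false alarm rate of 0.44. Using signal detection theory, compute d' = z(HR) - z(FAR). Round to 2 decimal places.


d' = z(HR) - z(FAR)
z(0.57) = 0.1764
z(0.44) = -0.151
d' = 0.1764 - -0.151
= 0.33


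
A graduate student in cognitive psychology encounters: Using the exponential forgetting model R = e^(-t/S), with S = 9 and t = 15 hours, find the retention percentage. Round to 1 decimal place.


R = e^(-t/S)
-t/S = -15/9 = -1.666667
R = e^(-1.666667) = 0.188876
Percentage = 0.188876 * 100
= 18.9


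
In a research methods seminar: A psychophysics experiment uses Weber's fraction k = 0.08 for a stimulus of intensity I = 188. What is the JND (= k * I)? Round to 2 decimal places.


JND = k * I
JND = 0.08 * 188
= 15.04


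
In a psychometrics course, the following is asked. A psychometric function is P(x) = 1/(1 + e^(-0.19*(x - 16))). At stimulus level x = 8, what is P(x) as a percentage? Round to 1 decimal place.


P(x) = 1/(1 + e^(-0.19*(8 - 16)))
Exponent = -0.19 * -8 = 1.52
e^(1.52) = 4.572225
P = 1/(1 + 4.572225) = 0.179462
Percentage = 17.9
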